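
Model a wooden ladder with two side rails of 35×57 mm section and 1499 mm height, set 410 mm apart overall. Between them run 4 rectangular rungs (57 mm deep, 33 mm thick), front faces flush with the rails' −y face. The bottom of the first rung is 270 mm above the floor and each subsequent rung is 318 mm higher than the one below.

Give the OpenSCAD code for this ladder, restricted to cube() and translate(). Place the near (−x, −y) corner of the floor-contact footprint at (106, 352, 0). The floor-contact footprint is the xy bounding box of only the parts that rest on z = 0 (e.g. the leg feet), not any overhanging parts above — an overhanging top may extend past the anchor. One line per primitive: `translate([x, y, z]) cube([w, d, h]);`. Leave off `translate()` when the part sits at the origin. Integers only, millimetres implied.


translate([106, 352, 0]) cube([35, 57, 1499]);
translate([481, 352, 0]) cube([35, 57, 1499]);
translate([141, 352, 270]) cube([340, 57, 33]);
translate([141, 352, 588]) cube([340, 57, 33]);
translate([141, 352, 906]) cube([340, 57, 33]);
translate([141, 352, 1224]) cube([340, 57, 33]);


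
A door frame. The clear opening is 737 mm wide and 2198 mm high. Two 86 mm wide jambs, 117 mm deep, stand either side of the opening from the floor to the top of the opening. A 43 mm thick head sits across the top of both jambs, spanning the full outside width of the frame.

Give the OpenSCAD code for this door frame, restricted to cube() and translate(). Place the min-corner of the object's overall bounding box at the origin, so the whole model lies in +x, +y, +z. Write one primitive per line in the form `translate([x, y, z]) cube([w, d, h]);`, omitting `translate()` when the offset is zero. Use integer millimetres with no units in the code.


cube([86, 117, 2198]);
translate([823, 0, 0]) cube([86, 117, 2198]);
translate([0, 0, 2198]) cube([909, 117, 43]);


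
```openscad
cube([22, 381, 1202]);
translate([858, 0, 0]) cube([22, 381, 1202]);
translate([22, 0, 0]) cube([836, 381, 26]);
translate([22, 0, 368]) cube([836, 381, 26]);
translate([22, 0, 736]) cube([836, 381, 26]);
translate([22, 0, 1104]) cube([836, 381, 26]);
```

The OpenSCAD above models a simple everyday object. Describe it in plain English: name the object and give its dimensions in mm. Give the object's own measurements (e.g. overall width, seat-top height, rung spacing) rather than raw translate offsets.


An open bookshelf. Two side panels, each 22 mm thick, 381 mm deep and 1202 mm tall, stand 880 mm apart (outside-to-outside). Between them sit 4 shelves, each 26 mm thick and 381 mm deep, spanning the full gap between the sides. The bottom shelf rests on the floor (its underside at z = 0) and the clear gap between one shelf's top and the next shelf's underside is 342 mm.


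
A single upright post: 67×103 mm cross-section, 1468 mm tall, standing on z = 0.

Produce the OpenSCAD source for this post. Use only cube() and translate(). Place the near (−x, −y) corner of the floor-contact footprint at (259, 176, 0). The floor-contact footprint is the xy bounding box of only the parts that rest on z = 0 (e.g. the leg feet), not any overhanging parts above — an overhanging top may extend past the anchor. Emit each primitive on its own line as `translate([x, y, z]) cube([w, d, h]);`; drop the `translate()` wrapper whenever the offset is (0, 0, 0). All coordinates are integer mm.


translate([259, 176, 0]) cube([67, 103, 1468]);


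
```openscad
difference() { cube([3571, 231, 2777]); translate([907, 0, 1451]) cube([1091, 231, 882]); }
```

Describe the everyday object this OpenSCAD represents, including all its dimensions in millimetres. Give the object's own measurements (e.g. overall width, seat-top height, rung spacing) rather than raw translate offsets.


A wall 3571 mm long (x), 231 mm thick (y), 2777 mm tall, with a rectangular window opening cut through it. The opening is 1091 mm wide and 882 mm tall; its sill is at z = 1451 mm and its near (−x) edge is 907 mm from the wall's −x end. The opening passes through the full wall thickness.


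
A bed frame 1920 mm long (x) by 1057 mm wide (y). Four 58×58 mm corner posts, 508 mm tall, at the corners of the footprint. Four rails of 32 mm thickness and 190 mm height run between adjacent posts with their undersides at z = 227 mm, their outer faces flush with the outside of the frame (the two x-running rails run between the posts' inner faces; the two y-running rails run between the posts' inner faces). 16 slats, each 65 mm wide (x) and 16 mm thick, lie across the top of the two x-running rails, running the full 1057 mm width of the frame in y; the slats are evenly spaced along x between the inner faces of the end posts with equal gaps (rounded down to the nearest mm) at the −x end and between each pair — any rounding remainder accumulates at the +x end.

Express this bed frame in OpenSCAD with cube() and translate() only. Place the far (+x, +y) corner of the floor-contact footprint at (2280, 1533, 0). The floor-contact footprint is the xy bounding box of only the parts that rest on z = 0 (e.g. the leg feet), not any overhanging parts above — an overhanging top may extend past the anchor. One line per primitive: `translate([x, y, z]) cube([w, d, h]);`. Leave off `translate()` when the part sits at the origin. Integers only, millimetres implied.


translate([360, 476, 0]) cube([58, 58, 508]);
translate([360, 1475, 0]) cube([58, 58, 508]);
translate([2222, 476, 0]) cube([58, 58, 508]);
translate([2222, 1475, 0]) cube([58, 58, 508]);
translate([418, 476, 227]) cube([1804, 32, 190]);
translate([418, 1501, 227]) cube([1804, 32, 190]);
translate([360, 534, 227]) cube([32, 941, 190]);
translate([2248, 534, 227]) cube([32, 941, 190]);
translate([462, 476, 417]) cube([65, 1057, 16]);
translate([571, 476, 417]) cube([65, 1057, 16]);
translate([680, 476, 417]) cube([65, 1057, 16]);
translate([789, 476, 417]) cube([65, 1057, 16]);
translate([898, 476, 417]) cube([65, 1057, 16]);
translate([1007, 476, 417]) cube([65, 1057, 16]);
translate([1116, 476, 417]) cube([65, 1057, 16]);
translate([1225, 476, 417]) cube([65, 1057, 16]);
translate([1334, 476, 417]) cube([65, 1057, 16]);
translate([1443, 476, 417]) cube([65, 1057, 16]);
translate([1552, 476, 417]) cube([65, 1057, 16]);
translate([1661, 476, 417]) cube([65, 1057, 16]);
translate([1770, 476, 417]) cube([65, 1057, 16]);
translate([1879, 476, 417]) cube([65, 1057, 16]);
translate([1988, 476, 417]) cube([65, 1057, 16]);
translate([2097, 476, 417]) cube([65, 1057, 16]);


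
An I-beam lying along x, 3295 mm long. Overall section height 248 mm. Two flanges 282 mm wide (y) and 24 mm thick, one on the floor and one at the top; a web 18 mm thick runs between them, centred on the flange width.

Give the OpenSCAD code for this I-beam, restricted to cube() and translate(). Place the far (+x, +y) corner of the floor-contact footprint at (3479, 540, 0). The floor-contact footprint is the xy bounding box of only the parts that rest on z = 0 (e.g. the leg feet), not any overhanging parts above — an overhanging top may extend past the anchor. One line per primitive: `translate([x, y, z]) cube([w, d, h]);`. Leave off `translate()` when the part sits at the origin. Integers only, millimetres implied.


translate([184, 258, 0]) cube([3295, 282, 24]);
translate([184, 390, 24]) cube([3295, 18, 200]);
translate([184, 258, 224]) cube([3295, 282, 24]);


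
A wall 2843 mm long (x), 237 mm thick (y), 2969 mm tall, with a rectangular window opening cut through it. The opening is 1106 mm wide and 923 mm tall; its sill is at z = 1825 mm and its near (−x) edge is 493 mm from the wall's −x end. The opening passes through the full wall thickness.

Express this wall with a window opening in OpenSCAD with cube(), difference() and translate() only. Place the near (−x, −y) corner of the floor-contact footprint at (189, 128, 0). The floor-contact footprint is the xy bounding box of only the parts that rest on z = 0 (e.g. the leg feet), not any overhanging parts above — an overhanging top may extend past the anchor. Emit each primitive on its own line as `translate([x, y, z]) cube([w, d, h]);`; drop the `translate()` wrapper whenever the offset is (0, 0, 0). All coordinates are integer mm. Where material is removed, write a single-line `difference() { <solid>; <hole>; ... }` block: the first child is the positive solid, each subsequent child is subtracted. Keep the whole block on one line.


difference() { translate([189, 128, 0]) cube([2843, 237, 2969]); translate([682, 128, 1825]) cube([1106, 237, 923]); }


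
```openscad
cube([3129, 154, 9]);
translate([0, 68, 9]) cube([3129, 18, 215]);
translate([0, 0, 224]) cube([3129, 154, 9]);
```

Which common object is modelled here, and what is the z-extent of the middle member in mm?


An I-beam. The web height is 215 mm.

Two wide flanges with a thin centred web — an I-beam. Overall 233 mm minus two 9 mm flanges gives a web of 233 − 2·9 = 215 mm.


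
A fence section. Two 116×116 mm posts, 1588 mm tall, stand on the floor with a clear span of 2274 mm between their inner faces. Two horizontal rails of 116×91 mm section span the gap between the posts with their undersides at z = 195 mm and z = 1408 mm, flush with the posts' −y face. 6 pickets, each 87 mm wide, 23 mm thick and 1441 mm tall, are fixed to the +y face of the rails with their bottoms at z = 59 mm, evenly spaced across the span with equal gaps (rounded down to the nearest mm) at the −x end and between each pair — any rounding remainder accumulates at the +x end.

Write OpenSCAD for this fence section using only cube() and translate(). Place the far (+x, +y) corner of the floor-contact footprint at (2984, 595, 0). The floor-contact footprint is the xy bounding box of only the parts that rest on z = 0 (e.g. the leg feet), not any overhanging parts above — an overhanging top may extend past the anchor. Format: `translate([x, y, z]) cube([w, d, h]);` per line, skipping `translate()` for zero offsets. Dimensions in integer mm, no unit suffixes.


translate([478, 479, 0]) cube([116, 116, 1588]);
translate([2868, 479, 0]) cube([116, 116, 1588]);
translate([594, 479, 195]) cube([2274, 116, 91]);
translate([594, 479, 1408]) cube([2274, 116, 91]);
translate([844, 595, 59]) cube([87, 23, 1441]);
translate([1181, 595, 59]) cube([87, 23, 1441]);
translate([1518, 595, 59]) cube([87, 23, 1441]);
translate([1855, 595, 59]) cube([87, 23, 1441]);
translate([2192, 595, 59]) cube([87, 23, 1441]);
translate([2529, 595, 59]) cube([87, 23, 1441]);


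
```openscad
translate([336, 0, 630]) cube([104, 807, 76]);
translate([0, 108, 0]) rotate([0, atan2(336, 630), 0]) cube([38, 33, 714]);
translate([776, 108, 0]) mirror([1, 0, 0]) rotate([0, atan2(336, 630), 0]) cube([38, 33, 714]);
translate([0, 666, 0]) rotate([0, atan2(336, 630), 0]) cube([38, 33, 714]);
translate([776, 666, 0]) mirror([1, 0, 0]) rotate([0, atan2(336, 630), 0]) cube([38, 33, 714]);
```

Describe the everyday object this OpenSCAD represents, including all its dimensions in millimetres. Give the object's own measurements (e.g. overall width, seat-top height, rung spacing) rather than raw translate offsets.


A sawhorse. A 104×807×76 mm beam (x, y, z) sits on two A-frame leg pairs. Each pair is two raked legs of 38×33 mm section (33 mm along y) splaying symmetrically in x. Each leg rises 630 mm vertically over 336 mm of horizontal reach and is 714 mm long along its own axis. Every leg's outer bottom edge rests on the floor and its outer top edge meets a bottom edge of the beam — the left legs (tilting toward +x) meet the beam's −x bottom edge, the right legs (their mirror images, tilting toward −x) meet its +x bottom edge — so the leg tops tuck under the beam, the beam's underside is 630 mm above the floor, and the feet are 776 mm apart outside-to-outside with the beam centred between them. The two leg pairs are set in 108 mm from either end of the beam.


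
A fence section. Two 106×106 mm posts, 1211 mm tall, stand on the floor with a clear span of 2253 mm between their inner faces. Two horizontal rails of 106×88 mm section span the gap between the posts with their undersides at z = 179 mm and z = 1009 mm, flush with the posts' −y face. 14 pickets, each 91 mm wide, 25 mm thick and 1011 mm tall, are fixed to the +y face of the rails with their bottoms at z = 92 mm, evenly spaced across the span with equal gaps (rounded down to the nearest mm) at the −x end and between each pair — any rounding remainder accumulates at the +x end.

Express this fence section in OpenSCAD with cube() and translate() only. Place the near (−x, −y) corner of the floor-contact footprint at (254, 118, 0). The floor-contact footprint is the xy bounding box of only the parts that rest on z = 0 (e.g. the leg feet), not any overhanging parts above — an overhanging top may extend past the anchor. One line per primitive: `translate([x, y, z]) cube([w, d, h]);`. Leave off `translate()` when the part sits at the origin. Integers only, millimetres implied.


translate([254, 118, 0]) cube([106, 106, 1211]);
translate([2613, 118, 0]) cube([106, 106, 1211]);
translate([360, 118, 179]) cube([2253, 106, 88]);
translate([360, 118, 1009]) cube([2253, 106, 88]);
translate([425, 224, 92]) cube([91, 25, 1011]);
translate([581, 224, 92]) cube([91, 25, 1011]);
translate([737, 224, 92]) cube([91, 25, 1011]);
translate([893, 224, 92]) cube([91, 25, 1011]);
translate([1049, 224, 92]) cube([91, 25, 1011]);
translate([1205, 224, 92]) cube([91, 25, 1011]);
translate([1361, 224, 92]) cube([91, 25, 1011]);
translate([1517, 224, 92]) cube([91, 25, 1011]);
translate([1673, 224, 92]) cube([91, 25, 1011]);
translate([1829, 224, 92]) cube([91, 25, 1011]);
translate([1985, 224, 92]) cube([91, 25, 1011]);
translate([2141, 224, 92]) cube([91, 25, 1011]);
translate([2297, 224, 92]) cube([91, 25, 1011]);
translate([2453, 224, 92]) cube([91, 25, 1011]);


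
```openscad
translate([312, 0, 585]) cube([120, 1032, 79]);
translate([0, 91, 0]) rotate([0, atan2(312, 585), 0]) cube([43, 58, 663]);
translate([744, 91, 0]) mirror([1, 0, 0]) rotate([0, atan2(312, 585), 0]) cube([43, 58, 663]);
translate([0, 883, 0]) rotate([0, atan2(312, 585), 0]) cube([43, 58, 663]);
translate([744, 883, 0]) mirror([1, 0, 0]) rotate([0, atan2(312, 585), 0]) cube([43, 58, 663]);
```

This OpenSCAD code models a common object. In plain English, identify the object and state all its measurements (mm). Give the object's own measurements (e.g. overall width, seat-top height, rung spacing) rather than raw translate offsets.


A sawhorse. A 120×1032×79 mm beam (x, y, z) sits on two A-frame leg pairs. Each pair is two raked legs of 43×58 mm section (58 mm along y) splaying symmetrically in x. Each leg rises 585 mm vertically over 312 mm of horizontal reach and is 663 mm long along its own axis. Every leg's outer bottom edge rests on the floor and its outer top edge meets a bottom edge of the beam — the left legs (tilting toward +x) meet the beam's −x bottom edge, the right legs (their mirror images, tilting toward −x) meet its +x bottom edge — so the leg tops tuck under the beam, the beam's underside is 585 mm above the floor, and the feet are 744 mm apart outside-to-outside with the beam centred between them. The two leg pairs are set in 91 mm from either end of the beam.


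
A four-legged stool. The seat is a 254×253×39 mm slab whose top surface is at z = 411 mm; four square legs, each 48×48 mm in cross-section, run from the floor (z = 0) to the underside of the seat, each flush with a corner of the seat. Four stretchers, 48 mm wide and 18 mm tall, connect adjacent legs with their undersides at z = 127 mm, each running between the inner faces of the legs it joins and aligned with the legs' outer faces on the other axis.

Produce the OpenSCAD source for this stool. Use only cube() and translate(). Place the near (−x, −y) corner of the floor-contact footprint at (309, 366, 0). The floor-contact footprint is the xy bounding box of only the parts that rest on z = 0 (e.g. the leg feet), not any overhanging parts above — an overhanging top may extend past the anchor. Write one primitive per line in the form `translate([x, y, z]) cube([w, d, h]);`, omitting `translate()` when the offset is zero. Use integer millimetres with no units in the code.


translate([309, 366, 372]) cube([254, 253, 39]);
translate([309, 366, 0]) cube([48, 48, 372]);
translate([515, 366, 0]) cube([48, 48, 372]);
translate([309, 571, 0]) cube([48, 48, 372]);
translate([515, 571, 0]) cube([48, 48, 372]);
translate([357, 366, 127]) cube([158, 48, 18]);
translate([357, 571, 127]) cube([158, 48, 18]);
translate([309, 414, 127]) cube([48, 157, 18]);
translate([515, 414, 127]) cube([48, 157, 18]);


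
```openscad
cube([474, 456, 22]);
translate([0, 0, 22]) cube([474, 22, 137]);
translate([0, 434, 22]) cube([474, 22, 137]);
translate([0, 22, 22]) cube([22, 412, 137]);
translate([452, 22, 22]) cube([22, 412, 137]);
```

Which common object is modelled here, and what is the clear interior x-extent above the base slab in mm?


An open box. The internal width is 430 mm.

A 474×456 base slab with four walls standing on it — an open box. The base is 474 mm wide and the walls are 22 mm thick, so the internal width is 474 − 2 × 22 = 430 mm.


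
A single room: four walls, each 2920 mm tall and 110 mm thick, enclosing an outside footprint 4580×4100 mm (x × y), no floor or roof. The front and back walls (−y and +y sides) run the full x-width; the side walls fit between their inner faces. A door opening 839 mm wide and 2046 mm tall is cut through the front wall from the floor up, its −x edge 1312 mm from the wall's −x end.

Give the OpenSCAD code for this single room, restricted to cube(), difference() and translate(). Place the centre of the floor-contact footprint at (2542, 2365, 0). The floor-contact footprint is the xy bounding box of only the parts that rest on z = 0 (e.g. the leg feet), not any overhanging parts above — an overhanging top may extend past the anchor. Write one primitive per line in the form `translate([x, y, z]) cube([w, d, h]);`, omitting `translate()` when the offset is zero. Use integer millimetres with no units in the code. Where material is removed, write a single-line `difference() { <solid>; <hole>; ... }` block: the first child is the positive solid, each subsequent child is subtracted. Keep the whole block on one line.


difference() { translate([252, 315, 0]) cube([4580, 110, 2920]); translate([1564, 315, 0]) cube([839, 110, 2046]); }
translate([252, 4305, 0]) cube([4580, 110, 2920]);
translate([252, 425, 0]) cube([110, 3880, 2920]);
translate([4722, 425, 0]) cube([110, 3880, 2920]);


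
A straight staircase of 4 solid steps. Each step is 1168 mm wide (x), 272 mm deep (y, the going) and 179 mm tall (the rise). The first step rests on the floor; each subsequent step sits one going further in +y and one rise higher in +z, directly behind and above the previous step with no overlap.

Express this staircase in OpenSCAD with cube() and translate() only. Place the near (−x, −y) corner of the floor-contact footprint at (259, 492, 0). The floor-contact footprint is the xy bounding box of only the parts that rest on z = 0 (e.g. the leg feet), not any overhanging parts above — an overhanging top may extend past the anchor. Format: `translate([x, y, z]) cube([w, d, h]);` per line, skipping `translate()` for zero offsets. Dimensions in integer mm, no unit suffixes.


translate([259, 492, 0]) cube([1168, 272, 179]);
translate([259, 764, 179]) cube([1168, 272, 179]);
translate([259, 1036, 358]) cube([1168, 272, 179]);
translate([259, 1308, 537]) cube([1168, 272, 179]);


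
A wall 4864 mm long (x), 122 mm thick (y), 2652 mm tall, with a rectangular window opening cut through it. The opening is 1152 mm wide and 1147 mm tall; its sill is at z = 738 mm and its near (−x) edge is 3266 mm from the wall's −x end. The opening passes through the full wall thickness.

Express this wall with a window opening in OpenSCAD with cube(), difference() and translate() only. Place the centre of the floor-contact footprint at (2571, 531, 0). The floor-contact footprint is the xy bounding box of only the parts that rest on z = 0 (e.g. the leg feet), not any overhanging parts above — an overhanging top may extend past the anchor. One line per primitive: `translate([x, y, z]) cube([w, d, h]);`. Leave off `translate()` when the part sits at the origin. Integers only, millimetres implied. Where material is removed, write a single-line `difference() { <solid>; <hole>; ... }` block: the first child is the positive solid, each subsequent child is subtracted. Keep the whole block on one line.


difference() { translate([139, 470, 0]) cube([4864, 122, 2652]); translate([3405, 470, 738]) cube([1152, 122, 1147]); }


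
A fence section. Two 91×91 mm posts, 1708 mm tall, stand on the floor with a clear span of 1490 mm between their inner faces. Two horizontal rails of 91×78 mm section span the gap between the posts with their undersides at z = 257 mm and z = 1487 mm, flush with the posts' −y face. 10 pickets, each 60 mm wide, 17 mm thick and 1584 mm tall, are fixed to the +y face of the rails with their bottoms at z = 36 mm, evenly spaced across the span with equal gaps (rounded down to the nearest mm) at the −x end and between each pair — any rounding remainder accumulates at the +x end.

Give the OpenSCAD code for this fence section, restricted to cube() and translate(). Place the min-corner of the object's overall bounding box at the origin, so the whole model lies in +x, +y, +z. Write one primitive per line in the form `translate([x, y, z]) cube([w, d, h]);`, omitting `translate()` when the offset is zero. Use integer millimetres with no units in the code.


cube([91, 91, 1708]);
translate([1581, 0, 0]) cube([91, 91, 1708]);
translate([91, 0, 257]) cube([1490, 91, 78]);
translate([91, 0, 1487]) cube([1490, 91, 78]);
translate([171, 91, 36]) cube([60, 17, 1584]);
translate([311, 91, 36]) cube([60, 17, 1584]);
translate([451, 91, 36]) cube([60, 17, 1584]);
translate([591, 91, 36]) cube([60, 17, 1584]);
translate([731, 91, 36]) cube([60, 17, 1584]);
translate([871, 91, 36]) cube([60, 17, 1584]);
translate([1011, 91, 36]) cube([60, 17, 1584]);
translate([1151, 91, 36]) cube([60, 17, 1584]);
translate([1291, 91, 36]) cube([60, 17, 1584]);
translate([1431, 91, 36]) cube([60, 17, 1584]);


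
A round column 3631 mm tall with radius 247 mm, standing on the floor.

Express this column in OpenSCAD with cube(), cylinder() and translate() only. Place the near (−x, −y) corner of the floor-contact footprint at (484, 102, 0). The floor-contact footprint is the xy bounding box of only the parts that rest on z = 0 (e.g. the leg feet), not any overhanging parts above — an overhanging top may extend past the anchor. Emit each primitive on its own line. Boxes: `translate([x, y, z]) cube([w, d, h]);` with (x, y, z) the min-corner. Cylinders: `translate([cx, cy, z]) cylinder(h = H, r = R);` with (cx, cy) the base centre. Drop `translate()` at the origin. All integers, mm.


translate([731, 349, 0]) cylinder(h = 3631, r = 247);


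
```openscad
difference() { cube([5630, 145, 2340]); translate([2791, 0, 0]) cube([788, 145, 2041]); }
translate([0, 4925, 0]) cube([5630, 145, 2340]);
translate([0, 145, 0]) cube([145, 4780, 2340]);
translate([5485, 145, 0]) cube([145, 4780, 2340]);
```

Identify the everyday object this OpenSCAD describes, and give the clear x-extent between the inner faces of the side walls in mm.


A single room. The interior width is 5340 mm.

Four walls enclosing a rectangle with a door in the front wall — a room. Outside width 5630 minus two 145 mm walls gives 5340 mm.


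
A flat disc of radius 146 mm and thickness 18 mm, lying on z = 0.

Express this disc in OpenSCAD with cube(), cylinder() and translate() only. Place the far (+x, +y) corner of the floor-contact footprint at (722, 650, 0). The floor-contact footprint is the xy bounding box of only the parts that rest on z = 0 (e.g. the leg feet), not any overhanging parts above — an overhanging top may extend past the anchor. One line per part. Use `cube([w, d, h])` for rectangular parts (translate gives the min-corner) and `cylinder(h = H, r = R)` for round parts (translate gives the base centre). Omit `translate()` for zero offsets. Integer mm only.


translate([576, 504, 0]) cylinder(h = 18, r = 146);


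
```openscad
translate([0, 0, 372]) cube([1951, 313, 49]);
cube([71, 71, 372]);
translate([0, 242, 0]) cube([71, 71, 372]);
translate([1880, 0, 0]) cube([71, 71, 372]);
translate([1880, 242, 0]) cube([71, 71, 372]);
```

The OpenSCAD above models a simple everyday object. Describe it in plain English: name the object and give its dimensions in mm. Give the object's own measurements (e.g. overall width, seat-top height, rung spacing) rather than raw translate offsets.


A long wooden bench with a 1951 mm (x) × 313 mm (y) seat, 49 mm thick, its top surface 421 mm above the floor. Four 71 mm square legs at the seat corners, flush with the edges, run from z = 0 to the seat underside.


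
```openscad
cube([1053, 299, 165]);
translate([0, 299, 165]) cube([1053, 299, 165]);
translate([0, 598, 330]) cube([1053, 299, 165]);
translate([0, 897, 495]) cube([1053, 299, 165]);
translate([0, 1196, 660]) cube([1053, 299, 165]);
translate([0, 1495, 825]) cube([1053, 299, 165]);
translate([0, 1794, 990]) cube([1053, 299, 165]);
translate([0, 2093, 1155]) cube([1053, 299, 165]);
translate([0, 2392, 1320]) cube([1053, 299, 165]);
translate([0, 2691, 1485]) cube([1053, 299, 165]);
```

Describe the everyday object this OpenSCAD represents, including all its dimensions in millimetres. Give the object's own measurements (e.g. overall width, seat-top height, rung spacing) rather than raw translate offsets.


A straight staircase of 10 solid steps. Each step is 1053 mm wide (x), 299 mm deep (y, the going) and 165 mm tall (the rise). The first step rests on the floor; each subsequent step sits one going further in +y and one rise higher in +z, directly behind and above the previous step with no overlap.


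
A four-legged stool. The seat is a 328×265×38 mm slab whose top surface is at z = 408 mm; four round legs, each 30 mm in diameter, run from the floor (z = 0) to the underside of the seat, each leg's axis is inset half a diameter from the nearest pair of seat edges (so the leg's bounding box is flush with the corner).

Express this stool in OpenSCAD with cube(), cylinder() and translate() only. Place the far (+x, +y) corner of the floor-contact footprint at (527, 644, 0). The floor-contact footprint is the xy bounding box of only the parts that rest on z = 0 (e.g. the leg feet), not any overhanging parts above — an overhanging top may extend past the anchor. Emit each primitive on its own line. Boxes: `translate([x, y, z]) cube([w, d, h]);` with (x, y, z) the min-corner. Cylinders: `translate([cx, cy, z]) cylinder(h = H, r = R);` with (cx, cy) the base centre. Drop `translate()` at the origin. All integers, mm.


translate([199, 379, 370]) cube([328, 265, 38]);
translate([214, 394, 0]) cylinder(h = 370, r = 15);
translate([512, 394, 0]) cylinder(h = 370, r = 15);
translate([214, 629, 0]) cylinder(h = 370, r = 15);
translate([512, 629, 0]) cylinder(h = 370, r = 15);


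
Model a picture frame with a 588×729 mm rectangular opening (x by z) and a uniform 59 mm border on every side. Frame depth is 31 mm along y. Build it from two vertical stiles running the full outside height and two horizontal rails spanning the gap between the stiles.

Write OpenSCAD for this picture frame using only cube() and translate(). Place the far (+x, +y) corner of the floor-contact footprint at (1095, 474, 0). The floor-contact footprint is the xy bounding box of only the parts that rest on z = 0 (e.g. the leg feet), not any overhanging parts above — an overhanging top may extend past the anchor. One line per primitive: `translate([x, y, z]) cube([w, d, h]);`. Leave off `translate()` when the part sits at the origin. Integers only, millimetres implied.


translate([389, 443, 0]) cube([59, 31, 847]);
translate([1036, 443, 0]) cube([59, 31, 847]);
translate([448, 443, 0]) cube([588, 31, 59]);
translate([448, 443, 788]) cube([588, 31, 59]);


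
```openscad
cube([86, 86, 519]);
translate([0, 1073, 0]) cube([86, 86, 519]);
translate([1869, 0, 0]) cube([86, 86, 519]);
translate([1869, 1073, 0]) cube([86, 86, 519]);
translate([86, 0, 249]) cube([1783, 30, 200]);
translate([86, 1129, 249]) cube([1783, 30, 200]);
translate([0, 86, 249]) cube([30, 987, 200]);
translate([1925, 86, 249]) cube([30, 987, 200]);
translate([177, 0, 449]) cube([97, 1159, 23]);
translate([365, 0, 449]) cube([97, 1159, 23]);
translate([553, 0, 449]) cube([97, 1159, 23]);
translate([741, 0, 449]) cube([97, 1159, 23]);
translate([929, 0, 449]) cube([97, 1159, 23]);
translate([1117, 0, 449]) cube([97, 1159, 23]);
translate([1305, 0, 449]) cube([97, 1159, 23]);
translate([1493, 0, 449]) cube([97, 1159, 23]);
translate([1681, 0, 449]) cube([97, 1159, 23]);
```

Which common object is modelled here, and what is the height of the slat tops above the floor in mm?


A bed frame. The slat-top height is 472 mm.

Four posts, four rails, and a row of slats — a bed frame. Slats sit on the rails at z = 249 + 200 = 449; with slat thickness 23, the top is 472 mm.


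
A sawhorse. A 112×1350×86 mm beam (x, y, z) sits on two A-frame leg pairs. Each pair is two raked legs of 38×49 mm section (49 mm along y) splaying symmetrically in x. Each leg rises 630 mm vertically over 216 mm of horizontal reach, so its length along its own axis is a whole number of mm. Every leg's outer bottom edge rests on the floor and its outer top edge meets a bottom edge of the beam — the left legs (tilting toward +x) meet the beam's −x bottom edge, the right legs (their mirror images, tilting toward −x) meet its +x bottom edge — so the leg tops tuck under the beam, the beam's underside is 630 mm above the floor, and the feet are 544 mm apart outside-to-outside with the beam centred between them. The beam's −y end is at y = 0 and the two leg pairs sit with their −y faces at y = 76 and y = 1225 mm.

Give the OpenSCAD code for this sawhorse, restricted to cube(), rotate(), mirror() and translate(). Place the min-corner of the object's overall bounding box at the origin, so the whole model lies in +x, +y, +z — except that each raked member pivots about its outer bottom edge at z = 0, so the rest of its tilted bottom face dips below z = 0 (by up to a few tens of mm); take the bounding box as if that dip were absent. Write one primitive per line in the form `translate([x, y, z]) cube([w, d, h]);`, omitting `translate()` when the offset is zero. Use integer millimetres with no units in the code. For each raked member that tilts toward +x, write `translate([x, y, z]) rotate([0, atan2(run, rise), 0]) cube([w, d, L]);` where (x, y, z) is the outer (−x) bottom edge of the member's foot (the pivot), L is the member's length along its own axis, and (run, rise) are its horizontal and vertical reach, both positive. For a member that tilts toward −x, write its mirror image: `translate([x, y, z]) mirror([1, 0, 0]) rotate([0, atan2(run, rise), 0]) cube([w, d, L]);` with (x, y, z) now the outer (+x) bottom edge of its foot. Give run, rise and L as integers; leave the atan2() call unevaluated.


translate([216, 0, 630]) cube([112, 1350, 86]);
translate([0, 76, 0]) rotate([0, atan2(216, 630), 0]) cube([38, 49, 666]);
translate([544, 76, 0]) mirror([1, 0, 0]) rotate([0, atan2(216, 630), 0]) cube([38, 49, 666]);
translate([0, 1225, 0]) rotate([0, atan2(216, 630), 0]) cube([38, 49, 666]);
translate([544, 1225, 0]) mirror([1, 0, 0]) rotate([0, atan2(216, 630), 0]) cube([38, 49, 666]);


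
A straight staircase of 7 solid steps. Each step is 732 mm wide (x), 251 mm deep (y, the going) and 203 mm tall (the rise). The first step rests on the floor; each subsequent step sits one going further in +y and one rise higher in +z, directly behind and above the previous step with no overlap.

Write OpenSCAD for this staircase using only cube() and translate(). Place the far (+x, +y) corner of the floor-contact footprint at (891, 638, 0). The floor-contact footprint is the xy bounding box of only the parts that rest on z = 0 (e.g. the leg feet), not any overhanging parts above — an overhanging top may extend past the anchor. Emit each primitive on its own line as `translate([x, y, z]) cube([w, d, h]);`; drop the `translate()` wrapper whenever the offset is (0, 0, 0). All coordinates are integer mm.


translate([159, 387, 0]) cube([732, 251, 203]);
translate([159, 638, 203]) cube([732, 251, 203]);
translate([159, 889, 406]) cube([732, 251, 203]);
translate([159, 1140, 609]) cube([732, 251, 203]);
translate([159, 1391, 812]) cube([732, 251, 203]);
translate([159, 1642, 1015]) cube([732, 251, 203]);
translate([159, 1893, 1218]) cube([732, 251, 203]);


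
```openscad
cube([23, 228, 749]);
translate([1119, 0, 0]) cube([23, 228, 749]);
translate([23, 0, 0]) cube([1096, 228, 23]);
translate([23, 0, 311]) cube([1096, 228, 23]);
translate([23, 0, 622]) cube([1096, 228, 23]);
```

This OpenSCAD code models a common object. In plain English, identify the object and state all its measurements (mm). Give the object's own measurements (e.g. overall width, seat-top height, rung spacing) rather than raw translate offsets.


An open bookshelf. Two side panels, each 23 mm thick, 228 mm deep and 749 mm tall, stand 1142 mm apart (outside-to-outside). Between them sit 3 shelves, each 23 mm thick and 228 mm deep, spanning the full gap between the sides. The bottom shelf rests on the floor (its underside at z = 0) and the clear gap between one shelf's top and the next shelf's underside is 288 mm.


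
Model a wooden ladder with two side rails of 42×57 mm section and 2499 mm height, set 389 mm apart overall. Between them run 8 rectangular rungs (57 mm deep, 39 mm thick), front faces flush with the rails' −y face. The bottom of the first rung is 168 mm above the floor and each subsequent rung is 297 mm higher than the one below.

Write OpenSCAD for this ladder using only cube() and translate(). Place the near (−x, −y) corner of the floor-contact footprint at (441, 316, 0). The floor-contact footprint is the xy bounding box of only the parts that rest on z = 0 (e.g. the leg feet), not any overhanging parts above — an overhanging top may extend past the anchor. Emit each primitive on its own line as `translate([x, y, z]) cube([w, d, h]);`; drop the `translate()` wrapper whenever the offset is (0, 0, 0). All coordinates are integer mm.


translate([441, 316, 0]) cube([42, 57, 2499]);
translate([788, 316, 0]) cube([42, 57, 2499]);
translate([483, 316, 168]) cube([305, 57, 39]);
translate([483, 316, 465]) cube([305, 57, 39]);
translate([483, 316, 762]) cube([305, 57, 39]);
translate([483, 316, 1059]) cube([305, 57, 39]);
translate([483, 316, 1356]) cube([305, 57, 39]);
translate([483, 316, 1653]) cube([305, 57, 39]);
translate([483, 316, 1950]) cube([305, 57, 39]);
translate([483, 316, 2247]) cube([305, 57, 39]);


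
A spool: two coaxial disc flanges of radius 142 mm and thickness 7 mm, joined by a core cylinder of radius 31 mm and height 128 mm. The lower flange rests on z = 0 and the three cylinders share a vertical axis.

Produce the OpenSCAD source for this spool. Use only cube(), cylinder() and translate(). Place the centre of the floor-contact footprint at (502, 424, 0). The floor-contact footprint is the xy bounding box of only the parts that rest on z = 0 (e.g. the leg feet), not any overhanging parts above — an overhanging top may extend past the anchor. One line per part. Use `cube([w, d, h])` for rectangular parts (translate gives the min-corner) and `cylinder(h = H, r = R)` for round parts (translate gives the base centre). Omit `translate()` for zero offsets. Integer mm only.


translate([502, 424, 0]) cylinder(h = 7, r = 142);
translate([502, 424, 7]) cylinder(h = 128, r = 31);
translate([502, 424, 135]) cylinder(h = 7, r = 142);


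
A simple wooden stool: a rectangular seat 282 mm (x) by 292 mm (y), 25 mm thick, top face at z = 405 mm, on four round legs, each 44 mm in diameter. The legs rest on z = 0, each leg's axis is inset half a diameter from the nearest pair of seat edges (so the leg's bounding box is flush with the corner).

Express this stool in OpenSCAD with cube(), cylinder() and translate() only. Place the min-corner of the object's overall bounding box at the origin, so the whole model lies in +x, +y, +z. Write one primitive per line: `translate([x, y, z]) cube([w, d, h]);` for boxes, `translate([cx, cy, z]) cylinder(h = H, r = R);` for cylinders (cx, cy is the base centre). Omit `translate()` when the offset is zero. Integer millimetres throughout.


// leg_h = 405 - 25 = 380
translate([0, 0, 380]) cube([282, 292, 25]);
translate([22, 22, 0]) cylinder(h = 380, r = 22);
translate([260, 22, 0]) cylinder(h = 380, r = 22);
translate([22, 270, 0]) cylinder(h = 380, r = 22);
translate([260, 270, 0]) cylinder(h = 380, r = 22);


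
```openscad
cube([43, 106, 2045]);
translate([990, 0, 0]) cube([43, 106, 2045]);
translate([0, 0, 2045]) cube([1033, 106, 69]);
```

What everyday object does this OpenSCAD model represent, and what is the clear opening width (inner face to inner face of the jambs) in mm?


A door frame. The clear opening width is 947 mm.

Two 2045 mm tall posts with a header on top — a door frame. The left jamb is 43 mm wide at x = 0; the right jamb starts at x = 990. The clear opening is 990 − 43 = 947 mm.


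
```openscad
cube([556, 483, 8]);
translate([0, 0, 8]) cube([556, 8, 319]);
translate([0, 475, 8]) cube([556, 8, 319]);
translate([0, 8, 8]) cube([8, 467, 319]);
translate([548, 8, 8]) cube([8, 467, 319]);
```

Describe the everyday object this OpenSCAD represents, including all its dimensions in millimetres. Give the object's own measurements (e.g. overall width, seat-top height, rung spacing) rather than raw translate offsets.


An open-topped rectangular box: outside dimensions 556×483×327 mm, with a uniform wall and base thickness of 8 mm. The base is a full 556×483 slab on the floor; four walls sit on top of the base. The front and back walls (the −y and +y sides) span the full width; the two side walls fit between them.


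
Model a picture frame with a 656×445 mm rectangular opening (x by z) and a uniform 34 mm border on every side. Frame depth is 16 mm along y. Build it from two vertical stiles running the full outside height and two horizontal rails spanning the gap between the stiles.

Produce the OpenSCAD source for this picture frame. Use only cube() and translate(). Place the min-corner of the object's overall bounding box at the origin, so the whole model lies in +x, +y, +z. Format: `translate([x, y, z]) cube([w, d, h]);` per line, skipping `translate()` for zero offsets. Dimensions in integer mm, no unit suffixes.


cube([34, 16, 513]);
translate([690, 0, 0]) cube([34, 16, 513]);
translate([34, 0, 0]) cube([656, 16, 34]);
translate([34, 0, 479]) cube([656, 16, 34]);


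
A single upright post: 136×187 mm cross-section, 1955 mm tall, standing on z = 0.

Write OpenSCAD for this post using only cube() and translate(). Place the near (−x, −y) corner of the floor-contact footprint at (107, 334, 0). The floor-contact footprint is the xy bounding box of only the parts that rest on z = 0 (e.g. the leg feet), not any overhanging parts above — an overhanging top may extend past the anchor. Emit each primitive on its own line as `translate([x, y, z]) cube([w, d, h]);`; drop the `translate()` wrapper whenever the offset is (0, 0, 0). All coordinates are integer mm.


translate([107, 334, 0]) cube([136, 187, 1955]);


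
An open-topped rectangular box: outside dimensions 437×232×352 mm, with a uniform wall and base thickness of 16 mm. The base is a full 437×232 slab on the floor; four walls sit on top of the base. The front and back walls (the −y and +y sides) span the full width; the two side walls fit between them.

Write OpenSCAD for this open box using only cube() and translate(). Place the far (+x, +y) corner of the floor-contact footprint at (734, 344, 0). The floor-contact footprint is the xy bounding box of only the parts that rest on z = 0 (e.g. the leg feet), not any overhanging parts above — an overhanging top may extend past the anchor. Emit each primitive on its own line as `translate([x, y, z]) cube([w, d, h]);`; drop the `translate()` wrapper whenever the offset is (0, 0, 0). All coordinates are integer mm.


translate([297, 112, 0]) cube([437, 232, 16]);
translate([297, 112, 16]) cube([437, 16, 336]);
translate([297, 328, 16]) cube([437, 16, 336]);
translate([297, 128, 16]) cube([16, 200, 336]);
translate([718, 128, 16]) cube([16, 200, 336]);
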